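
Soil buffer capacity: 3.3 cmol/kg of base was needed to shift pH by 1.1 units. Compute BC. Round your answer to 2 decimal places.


Step 1: BC = change in base / change in pH
Step 2: BC = 3.3 / 1.1
Step 3: BC = 3.0 cmol/(kg*pH unit)

3.0


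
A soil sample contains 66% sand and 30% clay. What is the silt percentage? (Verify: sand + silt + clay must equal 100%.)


Step 1: sand + silt + clay = 100%
Step 2: silt = 100 - sand - clay
Step 3: silt = 100 - 66 - 30
Step 4: silt = 4%

4


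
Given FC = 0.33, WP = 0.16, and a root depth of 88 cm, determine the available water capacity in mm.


Step 1: Available water = (FC - WP) * depth * 10
Step 2: AW = (0.33 - 0.16) * 88 * 10
Step 3: AW = 0.17 * 88 * 10
Step 4: AW = 149.6 mm

149.6


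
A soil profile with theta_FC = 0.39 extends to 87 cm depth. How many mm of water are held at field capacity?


Step 1: Water (mm) = theta_FC * depth (cm) * 10
Step 2: Water = 0.39 * 87 * 10
Step 3: Water = 339.3 mm

339.3


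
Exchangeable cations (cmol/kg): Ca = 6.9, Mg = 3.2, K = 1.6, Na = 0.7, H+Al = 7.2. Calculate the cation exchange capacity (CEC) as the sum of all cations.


Step 1: CEC = Ca + Mg + K + Na + (H+Al)
Step 2: CEC = 6.9 + 3.2 + 1.6 + 0.7 + 7.2
Step 3: CEC = 19.6 cmol/kg

19.6


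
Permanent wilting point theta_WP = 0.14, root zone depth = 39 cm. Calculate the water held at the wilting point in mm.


Step 1: Water (mm) = theta_WP * depth * 10
Step 2: Water = 0.14 * 39 * 10
Step 3: Water = 54.6 mm

54.6


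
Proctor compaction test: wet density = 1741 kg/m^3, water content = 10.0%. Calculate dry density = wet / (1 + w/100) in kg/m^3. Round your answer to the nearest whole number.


Step 1: Dry density = wet density / (1 + w/100)
Step 2: Dry density = 1741 / (1 + 10.0/100)
Step 3: Dry density = 1741 / 1.1
Step 4: Dry density = 1583 kg/m^3

1583


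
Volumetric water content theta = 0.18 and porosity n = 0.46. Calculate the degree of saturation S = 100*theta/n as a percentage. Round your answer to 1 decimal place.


Step 1: S = 100 * theta_v / n
Step 2: S = 100 * 0.18 / 0.46
Step 3: S = 39.1%

39.1


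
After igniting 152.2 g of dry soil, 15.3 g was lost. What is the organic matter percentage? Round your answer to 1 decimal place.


Step 1: OM% = 100 * LOI / sample mass
Step 2: OM = 100 * 15.3 / 152.2
Step 3: OM = 10.1%

10.1


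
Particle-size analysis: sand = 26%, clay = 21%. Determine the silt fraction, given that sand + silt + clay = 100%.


Step 1: sand + silt + clay = 100%
Step 2: silt = 100 - sand - clay
Step 3: silt = 100 - 26 - 21
Step 4: silt = 53%

53


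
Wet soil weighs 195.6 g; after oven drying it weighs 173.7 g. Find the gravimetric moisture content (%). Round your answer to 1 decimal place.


Step 1: Water mass = wet - dry = 195.6 - 173.7 = 21.9 g
Step 2: w = 100 * water mass / dry mass
Step 3: w = 100 * 21.9 / 173.7 = 12.6%

12.6


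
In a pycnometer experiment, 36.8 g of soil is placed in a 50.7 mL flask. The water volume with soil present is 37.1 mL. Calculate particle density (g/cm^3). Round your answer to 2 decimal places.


Step 1: Volume of solids = flask volume - water volume with soil
Step 2: V_solids = 50.7 - 37.1 = 13.6 mL
Step 3: Particle density = mass / V_solids = 36.8 / 13.6 = 2.71 g/cm^3

2.71


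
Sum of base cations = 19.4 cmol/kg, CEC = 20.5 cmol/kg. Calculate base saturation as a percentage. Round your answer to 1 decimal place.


Step 1: BS = 100 * (sum of bases) / CEC
Step 2: BS = 100 * 19.4 / 20.5
Step 3: BS = 94.6%

94.6


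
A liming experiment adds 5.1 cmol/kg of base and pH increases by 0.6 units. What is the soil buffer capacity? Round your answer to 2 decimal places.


Step 1: BC = change in base / change in pH
Step 2: BC = 5.1 / 0.6
Step 3: BC = 8.5 cmol/(kg*pH unit)

8.5


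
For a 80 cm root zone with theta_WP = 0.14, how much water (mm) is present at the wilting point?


Step 1: Water (mm) = theta_WP * depth * 10
Step 2: Water = 0.14 * 80 * 10
Step 3: Water = 112.0 mm

112.0


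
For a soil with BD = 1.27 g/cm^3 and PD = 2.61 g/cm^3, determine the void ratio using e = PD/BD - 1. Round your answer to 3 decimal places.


Step 1: e = PD / BD - 1
Step 2: e = 2.61 / 1.27 - 1
Step 3: e = 2.05512 - 1
Step 4: e = 1.055

1.055


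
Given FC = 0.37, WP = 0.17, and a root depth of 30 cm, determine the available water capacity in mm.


Step 1: Available water = (FC - WP) * depth * 10
Step 2: AW = (0.37 - 0.17) * 30 * 10
Step 3: AW = 0.2 * 30 * 10
Step 4: AW = 60.0 mm

60.0


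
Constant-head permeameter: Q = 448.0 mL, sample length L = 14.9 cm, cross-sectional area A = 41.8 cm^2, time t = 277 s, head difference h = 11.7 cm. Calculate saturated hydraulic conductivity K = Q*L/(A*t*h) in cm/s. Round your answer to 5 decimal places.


Step 1: K = Q * L / (A * t * h)
Step 2: Numerator = 448.0 * 14.9 = 6675.2
Step 3: Denominator = 41.8 * 277 * 11.7 = 135469.62
Step 4: K = 6675.2 / 135469.62 = 0.04927 cm/s

0.04927


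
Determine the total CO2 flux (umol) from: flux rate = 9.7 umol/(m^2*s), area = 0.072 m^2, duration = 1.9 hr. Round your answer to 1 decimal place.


Step 1: Convert time to seconds: 1.9 hr * 3600 = 6840.0 s
Step 2: Total = flux * area * time_s
Step 3: Total = 9.7 * 0.072 * 6840.0
Step 4: Total = 4777.1 umol

4777.1


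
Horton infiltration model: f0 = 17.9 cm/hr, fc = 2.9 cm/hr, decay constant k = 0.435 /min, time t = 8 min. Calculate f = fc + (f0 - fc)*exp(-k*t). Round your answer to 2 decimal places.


Step 1: f = fc + (f0 - fc) * exp(-k * t)
Step 2: exp(-0.435 * 8) = 0.030807
Step 3: f = 2.9 + (17.9 - 2.9) * 0.030807
Step 4: f = 2.9 + 15.0 * 0.030807
Step 5: f = 3.36 cm/hr

3.36


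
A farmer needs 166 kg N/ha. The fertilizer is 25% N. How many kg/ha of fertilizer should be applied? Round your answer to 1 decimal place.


Step 1: Fertilizer rate = target N / (N content / 100)
Step 2: Rate = 166 / (25 / 100)
Step 3: Rate = 166 / 0.25
Step 4: Rate = 664.0 kg/ha

664.0


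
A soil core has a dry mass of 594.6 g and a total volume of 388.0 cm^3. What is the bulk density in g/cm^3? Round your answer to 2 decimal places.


Step 1: Identify the formula: BD = dry mass / volume
Step 2: Substitute values: BD = 594.6 / 388.0
Step 3: BD = 1.53 g/cm^3

1.53


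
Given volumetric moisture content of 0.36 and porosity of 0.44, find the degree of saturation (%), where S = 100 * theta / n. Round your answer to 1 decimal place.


Step 1: S = 100 * theta_v / n
Step 2: S = 100 * 0.36 / 0.44
Step 3: S = 81.8%

81.8


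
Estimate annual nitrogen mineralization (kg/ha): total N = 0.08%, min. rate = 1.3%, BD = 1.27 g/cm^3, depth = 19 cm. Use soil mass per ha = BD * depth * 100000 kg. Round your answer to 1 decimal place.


Step 1: Soil mass per ha = BD * depth * 100000 = 1.27 * 19 * 100000 = 2413000 kg
Step 2: Total N pool = soil mass * N%/100 = 2413000 * 0.08/100 = 1930.4 kg/ha
Step 3: N mineralized = N pool * rate%/100 = 1930.4 * 1.3/100 = 25.1 kg/ha/yr

25.1


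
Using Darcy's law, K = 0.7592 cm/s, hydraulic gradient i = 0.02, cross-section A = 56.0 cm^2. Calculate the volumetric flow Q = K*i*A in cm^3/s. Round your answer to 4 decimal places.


Step 1: Apply Darcy's law: Q = K * i * A
Step 2: Q = 0.7592 * 0.02 * 56.0
Step 3: Q = 0.8503 cm^3/s

0.8503


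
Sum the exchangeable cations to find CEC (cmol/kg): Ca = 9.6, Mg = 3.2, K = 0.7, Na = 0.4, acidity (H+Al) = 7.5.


Step 1: CEC = Ca + Mg + K + Na + (H+Al)
Step 2: CEC = 9.6 + 3.2 + 0.7 + 0.4 + 7.5
Step 3: CEC = 21.4 cmol/kg

21.4


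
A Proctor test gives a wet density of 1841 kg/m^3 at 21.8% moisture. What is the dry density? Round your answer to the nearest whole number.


Step 1: Dry density = wet density / (1 + w/100)
Step 2: Dry density = 1841 / (1 + 21.8/100)
Step 3: Dry density = 1841 / 1.218
Step 4: Dry density = 1511 kg/m^3

1511


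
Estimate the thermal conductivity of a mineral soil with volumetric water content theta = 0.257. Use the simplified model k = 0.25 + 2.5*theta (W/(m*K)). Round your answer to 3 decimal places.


Step 1: k = 0.25 + 2.5 * theta
Step 2: k = 0.25 + 2.5 * 0.257
Step 3: k = 0.25 + 0.643
Step 4: k = 0.893 W/(m*K)

0.893


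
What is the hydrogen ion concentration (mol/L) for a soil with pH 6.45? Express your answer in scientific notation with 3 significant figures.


Step 1: [H+] = 10^(-pH)
Step 2: [H+] = 10^(-6.45)
Step 3: [H+] = 3.55e-07 mol/L

3.55e-07


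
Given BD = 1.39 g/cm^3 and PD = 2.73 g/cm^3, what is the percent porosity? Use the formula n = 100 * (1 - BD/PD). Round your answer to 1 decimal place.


Step 1: Formula: n = 100 * (1 - BD / PD)
Step 2: n = 100 * (1 - 1.39 / 2.73)
Step 3: n = 100 * (1 - 0.50916)
Step 4: n = 49.1%

49.1


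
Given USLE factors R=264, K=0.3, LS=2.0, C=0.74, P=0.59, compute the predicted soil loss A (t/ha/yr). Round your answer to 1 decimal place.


Step 1: A = R * K * LS * C * P
Step 2: R * K = 264 * 0.3 = 79.2
Step 3: (R*K) * LS = 79.2 * 2.0 = 158.4
Step 4: * C * P = 158.4 * 0.74 * 0.59 = 69.2
Step 5: A = 69.2 t/(ha*yr)

69.2


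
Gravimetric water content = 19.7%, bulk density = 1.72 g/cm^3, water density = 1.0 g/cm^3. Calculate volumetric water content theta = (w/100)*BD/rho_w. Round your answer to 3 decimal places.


Step 1: theta = (w / 100) * BD / rho_w
Step 2: theta = (19.7 / 100) * 1.72 / 1.0
Step 3: theta = 0.197 * 1.72
Step 4: theta = 0.339

0.339


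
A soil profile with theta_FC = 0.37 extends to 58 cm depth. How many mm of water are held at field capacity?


Step 1: Water (mm) = theta_FC * depth (cm) * 10
Step 2: Water = 0.37 * 58 * 10
Step 3: Water = 214.6 mm

214.6


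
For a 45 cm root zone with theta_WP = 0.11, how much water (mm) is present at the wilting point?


Step 1: Water (mm) = theta_WP * depth * 10
Step 2: Water = 0.11 * 45 * 10
Step 3: Water = 49.5 mm

49.5


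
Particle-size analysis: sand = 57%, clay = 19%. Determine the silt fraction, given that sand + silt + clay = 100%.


Step 1: sand + silt + clay = 100%
Step 2: silt = 100 - sand - clay
Step 3: silt = 100 - 57 - 19
Step 4: silt = 24%

24


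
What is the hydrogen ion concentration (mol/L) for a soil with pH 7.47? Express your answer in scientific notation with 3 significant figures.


Step 1: [H+] = 10^(-pH)
Step 2: [H+] = 10^(-7.47)
Step 3: [H+] = 3.39e-08 mol/L

3.39e-08


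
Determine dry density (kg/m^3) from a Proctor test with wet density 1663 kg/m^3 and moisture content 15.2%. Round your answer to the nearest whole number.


Step 1: Dry density = wet density / (1 + w/100)
Step 2: Dry density = 1663 / (1 + 15.2/100)
Step 3: Dry density = 1663 / 1.152
Step 4: Dry density = 1444 kg/m^3

1444


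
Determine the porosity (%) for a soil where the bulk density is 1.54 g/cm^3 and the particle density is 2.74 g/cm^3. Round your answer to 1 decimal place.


Step 1: Formula: n = 100 * (1 - BD / PD)
Step 2: n = 100 * (1 - 1.54 / 2.74)
Step 3: n = 100 * (1 - 0.56204)
Step 4: n = 43.8%

43.8


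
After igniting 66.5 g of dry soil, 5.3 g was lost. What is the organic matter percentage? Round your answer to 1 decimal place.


Step 1: OM% = 100 * LOI / sample mass
Step 2: OM = 100 * 5.3 / 66.5
Step 3: OM = 8.0%

8.0


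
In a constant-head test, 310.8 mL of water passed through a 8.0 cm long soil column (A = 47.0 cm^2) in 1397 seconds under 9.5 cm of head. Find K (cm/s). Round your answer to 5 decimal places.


Step 1: K = Q * L / (A * t * h)
Step 2: Numerator = 310.8 * 8.0 = 2486.4
Step 3: Denominator = 47.0 * 1397 * 9.5 = 623760.5
Step 4: K = 2486.4 / 623760.5 = 0.00399 cm/s

0.00399


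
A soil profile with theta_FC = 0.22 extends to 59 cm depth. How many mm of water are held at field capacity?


Step 1: Water (mm) = theta_FC * depth (cm) * 10
Step 2: Water = 0.22 * 59 * 10
Step 3: Water = 129.8 mm

129.8


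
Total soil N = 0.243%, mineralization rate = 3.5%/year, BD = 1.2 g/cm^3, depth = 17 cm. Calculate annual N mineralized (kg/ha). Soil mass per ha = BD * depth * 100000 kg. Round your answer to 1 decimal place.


Step 1: Soil mass per ha = BD * depth * 100000 = 1.2 * 17 * 100000 = 2040000 kg
Step 2: Total N pool = soil mass * N%/100 = 2040000 * 0.243/100 = 4957.2 kg/ha
Step 3: N mineralized = N pool * rate%/100 = 4957.2 * 3.5/100 = 173.5 kg/ha/yr

173.5


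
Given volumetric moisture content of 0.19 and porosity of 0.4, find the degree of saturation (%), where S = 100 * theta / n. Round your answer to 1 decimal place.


Step 1: S = 100 * theta_v / n
Step 2: S = 100 * 0.19 / 0.4
Step 3: S = 47.5%

47.5


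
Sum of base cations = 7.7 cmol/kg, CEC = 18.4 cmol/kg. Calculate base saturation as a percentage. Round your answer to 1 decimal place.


Step 1: BS = 100 * (sum of bases) / CEC
Step 2: BS = 100 * 7.7 / 18.4
Step 3: BS = 41.8%

41.8


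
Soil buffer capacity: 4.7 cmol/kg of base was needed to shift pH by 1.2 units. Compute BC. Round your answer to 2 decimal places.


Step 1: BC = change in base / change in pH
Step 2: BC = 4.7 / 1.2
Step 3: BC = 3.92 cmol/(kg*pH unit)

3.92


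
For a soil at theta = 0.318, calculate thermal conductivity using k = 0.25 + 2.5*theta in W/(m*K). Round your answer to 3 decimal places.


Step 1: k = 0.25 + 2.5 * theta
Step 2: k = 0.25 + 2.5 * 0.318
Step 3: k = 0.25 + 0.795
Step 4: k = 1.045 W/(m*K)

1.045


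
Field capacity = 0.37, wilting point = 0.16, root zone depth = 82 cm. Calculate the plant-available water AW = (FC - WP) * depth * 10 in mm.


Step 1: Available water = (FC - WP) * depth * 10
Step 2: AW = (0.37 - 0.16) * 82 * 10
Step 3: AW = 0.21 * 82 * 10
Step 4: AW = 172.2 mm

172.2


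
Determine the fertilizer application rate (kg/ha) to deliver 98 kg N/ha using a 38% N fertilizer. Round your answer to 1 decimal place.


Step 1: Fertilizer rate = target N / (N content / 100)
Step 2: Rate = 98 / (38 / 100)
Step 3: Rate = 98 / 0.38
Step 4: Rate = 257.9 kg/ha

257.9


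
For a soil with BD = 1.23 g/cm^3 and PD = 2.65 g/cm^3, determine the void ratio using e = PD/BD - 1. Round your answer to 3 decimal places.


Step 1: e = PD / BD - 1
Step 2: e = 2.65 / 1.23 - 1
Step 3: e = 2.15447 - 1
Step 4: e = 1.154

1.154


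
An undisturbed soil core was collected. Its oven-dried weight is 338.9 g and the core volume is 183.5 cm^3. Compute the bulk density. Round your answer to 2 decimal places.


Step 1: Identify the formula: BD = dry mass / volume
Step 2: Substitute values: BD = 338.9 / 183.5
Step 3: BD = 1.85 g/cm^3

1.85


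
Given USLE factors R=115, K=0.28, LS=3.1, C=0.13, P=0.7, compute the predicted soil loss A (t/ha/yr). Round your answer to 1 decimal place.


Step 1: A = R * K * LS * C * P
Step 2: R * K = 115 * 0.28 = 32.2
Step 3: (R*K) * LS = 32.2 * 3.1 = 99.82
Step 4: * C * P = 99.82 * 0.13 * 0.7 = 9.1
Step 5: A = 9.1 t/(ha*yr)

9.1


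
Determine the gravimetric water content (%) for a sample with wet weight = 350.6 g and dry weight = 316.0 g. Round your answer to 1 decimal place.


Step 1: Water mass = wet - dry = 350.6 - 316.0 = 34.6 g
Step 2: w = 100 * water mass / dry mass
Step 3: w = 100 * 34.6 / 316.0 = 10.9%

10.9


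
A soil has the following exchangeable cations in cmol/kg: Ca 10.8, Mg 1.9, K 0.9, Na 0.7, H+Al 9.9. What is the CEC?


Step 1: CEC = Ca + Mg + K + Na + (H+Al)
Step 2: CEC = 10.8 + 1.9 + 0.9 + 0.7 + 9.9
Step 3: CEC = 24.2 cmol/kg

24.2


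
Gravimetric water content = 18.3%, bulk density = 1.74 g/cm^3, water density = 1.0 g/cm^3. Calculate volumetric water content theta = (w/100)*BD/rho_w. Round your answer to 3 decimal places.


Step 1: theta = (w / 100) * BD / rho_w
Step 2: theta = (18.3 / 100) * 1.74 / 1.0
Step 3: theta = 0.183 * 1.74
Step 4: theta = 0.318

0.318


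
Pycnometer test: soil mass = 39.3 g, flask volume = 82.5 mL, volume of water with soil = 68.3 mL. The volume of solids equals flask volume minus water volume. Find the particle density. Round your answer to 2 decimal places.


Step 1: Volume of solids = flask volume - water volume with soil
Step 2: V_solids = 82.5 - 68.3 = 14.2 mL
Step 3: Particle density = mass / V_solids = 39.3 / 14.2 = 2.77 g/cm^3

2.77


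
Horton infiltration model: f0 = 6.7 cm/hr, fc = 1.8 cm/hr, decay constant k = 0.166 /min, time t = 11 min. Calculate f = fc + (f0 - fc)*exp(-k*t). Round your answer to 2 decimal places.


Step 1: f = fc + (f0 - fc) * exp(-k * t)
Step 2: exp(-0.166 * 11) = 0.161057
Step 3: f = 1.8 + (6.7 - 1.8) * 0.161057
Step 4: f = 1.8 + 4.9 * 0.161057
Step 5: f = 2.59 cm/hr

2.59


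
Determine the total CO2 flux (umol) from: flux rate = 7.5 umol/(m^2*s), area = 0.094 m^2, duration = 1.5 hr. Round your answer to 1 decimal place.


Step 1: Convert time to seconds: 1.5 hr * 3600 = 5400.0 s
Step 2: Total = flux * area * time_s
Step 3: Total = 7.5 * 0.094 * 5400.0
Step 4: Total = 3807.0 umol

3807.0


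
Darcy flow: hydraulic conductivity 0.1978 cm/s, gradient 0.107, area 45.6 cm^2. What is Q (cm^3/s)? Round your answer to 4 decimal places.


Step 1: Apply Darcy's law: Q = K * i * A
Step 2: Q = 0.1978 * 0.107 * 45.6
Step 3: Q = 0.9651 cm^3/s

0.9651


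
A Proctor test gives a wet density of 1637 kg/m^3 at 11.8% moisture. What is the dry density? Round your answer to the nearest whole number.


Step 1: Dry density = wet density / (1 + w/100)
Step 2: Dry density = 1637 / (1 + 11.8/100)
Step 3: Dry density = 1637 / 1.118
Step 4: Dry density = 1464 kg/m^3

1464


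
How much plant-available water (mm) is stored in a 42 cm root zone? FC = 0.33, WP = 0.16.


Step 1: Available water = (FC - WP) * depth * 10
Step 2: AW = (0.33 - 0.16) * 42 * 10
Step 3: AW = 0.17 * 42 * 10
Step 4: AW = 71.4 mm

71.4


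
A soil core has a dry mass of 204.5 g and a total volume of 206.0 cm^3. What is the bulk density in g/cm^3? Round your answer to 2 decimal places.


Step 1: Identify the formula: BD = dry mass / volume
Step 2: Substitute values: BD = 204.5 / 206.0
Step 3: BD = 0.99 g/cm^3

0.99


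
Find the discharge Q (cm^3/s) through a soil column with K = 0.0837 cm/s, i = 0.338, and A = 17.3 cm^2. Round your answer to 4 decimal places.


Step 1: Apply Darcy's law: Q = K * i * A
Step 2: Q = 0.0837 * 0.338 * 17.3
Step 3: Q = 0.4894 cm^3/s

0.4894


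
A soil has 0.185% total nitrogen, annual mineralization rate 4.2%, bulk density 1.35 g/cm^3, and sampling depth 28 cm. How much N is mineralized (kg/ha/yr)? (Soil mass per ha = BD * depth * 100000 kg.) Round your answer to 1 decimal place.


Step 1: Soil mass per ha = BD * depth * 100000 = 1.35 * 28 * 100000 = 3780000 kg
Step 2: Total N pool = soil mass * N%/100 = 3780000 * 0.185/100 = 6993.0 kg/ha
Step 3: N mineralized = N pool * rate%/100 = 6993.0 * 4.2/100 = 293.7 kg/ha/yr

293.7


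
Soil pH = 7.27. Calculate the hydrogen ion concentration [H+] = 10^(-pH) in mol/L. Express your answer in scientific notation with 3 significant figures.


Step 1: [H+] = 10^(-pH)
Step 2: [H+] = 10^(-7.27)
Step 3: [H+] = 5.37e-08 mol/L

5.37e-08


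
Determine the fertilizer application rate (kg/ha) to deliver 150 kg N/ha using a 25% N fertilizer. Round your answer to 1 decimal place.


Step 1: Fertilizer rate = target N / (N content / 100)
Step 2: Rate = 150 / (25 / 100)
Step 3: Rate = 150 / 0.25
Step 4: Rate = 600.0 kg/ha

600.0


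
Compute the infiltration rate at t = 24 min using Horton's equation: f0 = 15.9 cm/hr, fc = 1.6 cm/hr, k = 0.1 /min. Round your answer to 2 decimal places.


Step 1: f = fc + (f0 - fc) * exp(-k * t)
Step 2: exp(-0.1 * 24) = 0.090718
Step 3: f = 1.6 + (15.9 - 1.6) * 0.090718
Step 4: f = 1.6 + 14.3 * 0.090718
Step 5: f = 2.9 cm/hr

2.9


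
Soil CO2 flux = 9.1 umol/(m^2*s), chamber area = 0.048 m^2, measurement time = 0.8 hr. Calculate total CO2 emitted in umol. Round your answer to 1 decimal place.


Step 1: Convert time to seconds: 0.8 hr * 3600 = 2880.0 s
Step 2: Total = flux * area * time_s
Step 3: Total = 9.1 * 0.048 * 2880.0
Step 4: Total = 1258.0 umol

1258.0


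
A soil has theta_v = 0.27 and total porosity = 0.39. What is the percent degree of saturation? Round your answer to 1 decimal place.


Step 1: S = 100 * theta_v / n
Step 2: S = 100 * 0.27 / 0.39
Step 3: S = 69.2%

69.2


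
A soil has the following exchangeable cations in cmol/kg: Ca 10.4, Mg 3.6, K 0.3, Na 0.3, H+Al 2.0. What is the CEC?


Step 1: CEC = Ca + Mg + K + Na + (H+Al)
Step 2: CEC = 10.4 + 3.6 + 0.3 + 0.3 + 2.0
Step 3: CEC = 16.6 cmol/kg

16.6


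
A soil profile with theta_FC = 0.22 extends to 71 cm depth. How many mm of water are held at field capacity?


Step 1: Water (mm) = theta_FC * depth (cm) * 10
Step 2: Water = 0.22 * 71 * 10
Step 3: Water = 156.2 mm

156.2


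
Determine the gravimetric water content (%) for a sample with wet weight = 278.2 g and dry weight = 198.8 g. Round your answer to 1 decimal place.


Step 1: Water mass = wet - dry = 278.2 - 198.8 = 79.4 g
Step 2: w = 100 * water mass / dry mass
Step 3: w = 100 * 79.4 / 198.8 = 39.9%

39.9


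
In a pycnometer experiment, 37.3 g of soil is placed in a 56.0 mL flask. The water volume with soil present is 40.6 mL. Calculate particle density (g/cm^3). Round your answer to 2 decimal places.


Step 1: Volume of solids = flask volume - water volume with soil
Step 2: V_solids = 56.0 - 40.6 = 15.4 mL
Step 3: Particle density = mass / V_solids = 37.3 / 15.4 = 2.42 g/cm^3

2.42


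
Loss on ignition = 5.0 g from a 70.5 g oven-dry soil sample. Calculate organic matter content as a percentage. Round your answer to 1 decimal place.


Step 1: OM% = 100 * LOI / sample mass
Step 2: OM = 100 * 5.0 / 70.5
Step 3: OM = 7.1%

7.1


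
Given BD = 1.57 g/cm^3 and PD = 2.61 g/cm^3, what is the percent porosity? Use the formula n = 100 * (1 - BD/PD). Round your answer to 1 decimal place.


Step 1: Formula: n = 100 * (1 - BD / PD)
Step 2: n = 100 * (1 - 1.57 / 2.61)
Step 3: n = 100 * (1 - 0.60153)
Step 4: n = 39.8%

39.8


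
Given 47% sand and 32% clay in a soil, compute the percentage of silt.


Step 1: sand + silt + clay = 100%
Step 2: silt = 100 - sand - clay
Step 3: silt = 100 - 47 - 32
Step 4: silt = 21%

21


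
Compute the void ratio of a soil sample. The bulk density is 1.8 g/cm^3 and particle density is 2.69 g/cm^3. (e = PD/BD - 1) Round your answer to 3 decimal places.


Step 1: e = PD / BD - 1
Step 2: e = 2.69 / 1.8 - 1
Step 3: e = 1.49444 - 1
Step 4: e = 0.494

0.494


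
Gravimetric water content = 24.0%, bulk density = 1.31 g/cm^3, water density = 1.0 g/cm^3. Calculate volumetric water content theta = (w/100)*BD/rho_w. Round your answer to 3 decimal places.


Step 1: theta = (w / 100) * BD / rho_w
Step 2: theta = (24.0 / 100) * 1.31 / 1.0
Step 3: theta = 0.24 * 1.31
Step 4: theta = 0.314

0.314


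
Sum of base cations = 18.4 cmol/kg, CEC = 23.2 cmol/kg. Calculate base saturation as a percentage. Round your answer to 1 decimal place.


Step 1: BS = 100 * (sum of bases) / CEC
Step 2: BS = 100 * 18.4 / 23.2
Step 3: BS = 79.3%

79.3


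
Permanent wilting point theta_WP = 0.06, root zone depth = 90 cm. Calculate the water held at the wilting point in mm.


Step 1: Water (mm) = theta_WP * depth * 10
Step 2: Water = 0.06 * 90 * 10
Step 3: Water = 54.0 mm

54.0


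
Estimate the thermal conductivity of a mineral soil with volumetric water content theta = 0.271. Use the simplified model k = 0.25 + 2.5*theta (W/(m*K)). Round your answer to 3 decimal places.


Step 1: k = 0.25 + 2.5 * theta
Step 2: k = 0.25 + 2.5 * 0.271
Step 3: k = 0.25 + 0.678
Step 4: k = 0.928 W/(m*K)

0.928


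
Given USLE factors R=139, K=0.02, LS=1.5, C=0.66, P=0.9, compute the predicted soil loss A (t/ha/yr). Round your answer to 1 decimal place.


Step 1: A = R * K * LS * C * P
Step 2: R * K = 139 * 0.02 = 2.78
Step 3: (R*K) * LS = 2.78 * 1.5 = 4.17
Step 4: * C * P = 4.17 * 0.66 * 0.9 = 2.5
Step 5: A = 2.5 t/(ha*yr)

2.5


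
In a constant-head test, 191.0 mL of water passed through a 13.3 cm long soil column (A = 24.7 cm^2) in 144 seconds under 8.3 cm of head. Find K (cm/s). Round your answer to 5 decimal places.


Step 1: K = Q * L / (A * t * h)
Step 2: Numerator = 191.0 * 13.3 = 2540.3
Step 3: Denominator = 24.7 * 144 * 8.3 = 29521.44
Step 4: K = 2540.3 / 29521.44 = 0.08605 cm/s

0.08605


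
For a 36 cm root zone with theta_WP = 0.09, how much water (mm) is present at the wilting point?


Step 1: Water (mm) = theta_WP * depth * 10
Step 2: Water = 0.09 * 36 * 10
Step 3: Water = 32.4 mm

32.4


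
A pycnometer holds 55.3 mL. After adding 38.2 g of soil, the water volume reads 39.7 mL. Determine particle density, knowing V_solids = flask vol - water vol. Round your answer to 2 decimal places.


Step 1: Volume of solids = flask volume - water volume with soil
Step 2: V_solids = 55.3 - 39.7 = 15.6 mL
Step 3: Particle density = mass / V_solids = 38.2 / 15.6 = 2.45 g/cm^3

2.45


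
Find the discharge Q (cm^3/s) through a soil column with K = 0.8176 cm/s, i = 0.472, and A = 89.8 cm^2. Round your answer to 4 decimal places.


Step 1: Apply Darcy's law: Q = K * i * A
Step 2: Q = 0.8176 * 0.472 * 89.8
Step 3: Q = 34.6545 cm^3/s

34.6545


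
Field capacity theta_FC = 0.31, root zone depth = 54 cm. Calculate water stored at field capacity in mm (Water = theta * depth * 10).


Step 1: Water (mm) = theta_FC * depth (cm) * 10
Step 2: Water = 0.31 * 54 * 10
Step 3: Water = 167.4 mm

167.4


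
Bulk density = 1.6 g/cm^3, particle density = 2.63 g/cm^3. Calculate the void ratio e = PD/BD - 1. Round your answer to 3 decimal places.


Step 1: e = PD / BD - 1
Step 2: e = 2.63 / 1.6 - 1
Step 3: e = 1.64375 - 1
Step 4: e = 0.644

0.644


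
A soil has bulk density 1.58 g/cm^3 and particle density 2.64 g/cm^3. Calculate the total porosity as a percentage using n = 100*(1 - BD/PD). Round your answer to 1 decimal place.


Step 1: Formula: n = 100 * (1 - BD / PD)
Step 2: n = 100 * (1 - 1.58 / 2.64)
Step 3: n = 100 * (1 - 0.59848)
Step 4: n = 40.2%

40.2


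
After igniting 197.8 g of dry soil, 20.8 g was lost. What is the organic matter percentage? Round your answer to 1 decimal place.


Step 1: OM% = 100 * LOI / sample mass
Step 2: OM = 100 * 20.8 / 197.8
Step 3: OM = 10.5%

10.5


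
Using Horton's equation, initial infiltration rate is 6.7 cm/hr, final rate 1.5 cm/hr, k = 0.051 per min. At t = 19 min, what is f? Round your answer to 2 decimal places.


Step 1: f = fc + (f0 - fc) * exp(-k * t)
Step 2: exp(-0.051 * 19) = 0.379462
Step 3: f = 1.5 + (6.7 - 1.5) * 0.379462
Step 4: f = 1.5 + 5.2 * 0.379462
Step 5: f = 3.47 cm/hr

3.47


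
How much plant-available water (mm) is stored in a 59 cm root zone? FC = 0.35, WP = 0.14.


Step 1: Available water = (FC - WP) * depth * 10
Step 2: AW = (0.35 - 0.14) * 59 * 10
Step 3: AW = 0.21 * 59 * 10
Step 4: AW = 123.9 mm

123.9


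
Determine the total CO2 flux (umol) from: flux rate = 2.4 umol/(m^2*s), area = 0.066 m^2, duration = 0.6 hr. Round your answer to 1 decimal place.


Step 1: Convert time to seconds: 0.6 hr * 3600 = 2160.0 s
Step 2: Total = flux * area * time_s
Step 3: Total = 2.4 * 0.066 * 2160.0
Step 4: Total = 342.1 umol

342.1


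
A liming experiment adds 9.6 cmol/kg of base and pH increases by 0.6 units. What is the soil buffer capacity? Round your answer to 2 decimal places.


Step 1: BC = change in base / change in pH
Step 2: BC = 9.6 / 0.6
Step 3: BC = 16.0 cmol/(kg*pH unit)

16.0


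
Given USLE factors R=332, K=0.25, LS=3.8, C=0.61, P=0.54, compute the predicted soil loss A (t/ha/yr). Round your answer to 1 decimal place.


Step 1: A = R * K * LS * C * P
Step 2: R * K = 332 * 0.25 = 83.0
Step 3: (R*K) * LS = 83.0 * 3.8 = 315.4
Step 4: * C * P = 315.4 * 0.61 * 0.54 = 103.9
Step 5: A = 103.9 t/(ha*yr)

103.9


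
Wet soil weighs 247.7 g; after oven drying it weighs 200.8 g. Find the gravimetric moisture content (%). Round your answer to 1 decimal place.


Step 1: Water mass = wet - dry = 247.7 - 200.8 = 46.9 g
Step 2: w = 100 * water mass / dry mass
Step 3: w = 100 * 46.9 / 200.8 = 23.4%

23.4


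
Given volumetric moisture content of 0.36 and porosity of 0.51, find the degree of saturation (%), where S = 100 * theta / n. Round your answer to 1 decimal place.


Step 1: S = 100 * theta_v / n
Step 2: S = 100 * 0.36 / 0.51
Step 3: S = 70.6%

70.6


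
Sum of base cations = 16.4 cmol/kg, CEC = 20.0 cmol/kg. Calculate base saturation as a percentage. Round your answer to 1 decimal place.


Step 1: BS = 100 * (sum of bases) / CEC
Step 2: BS = 100 * 16.4 / 20.0
Step 3: BS = 82.0%

82.0


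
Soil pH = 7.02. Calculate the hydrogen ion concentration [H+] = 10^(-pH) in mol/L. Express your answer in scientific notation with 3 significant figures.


Step 1: [H+] = 10^(-pH)
Step 2: [H+] = 10^(-7.02)
Step 3: [H+] = 9.55e-08 mol/L

9.55e-08


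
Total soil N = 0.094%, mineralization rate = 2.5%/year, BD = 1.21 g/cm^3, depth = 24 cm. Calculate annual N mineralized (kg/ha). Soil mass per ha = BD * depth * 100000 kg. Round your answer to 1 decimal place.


Step 1: Soil mass per ha = BD * depth * 100000 = 1.21 * 24 * 100000 = 2904000 kg
Step 2: Total N pool = soil mass * N%/100 = 2904000 * 0.094/100 = 2729.76 kg/ha
Step 3: N mineralized = N pool * rate%/100 = 2729.76 * 2.5/100 = 68.2 kg/ha/yr

68.2


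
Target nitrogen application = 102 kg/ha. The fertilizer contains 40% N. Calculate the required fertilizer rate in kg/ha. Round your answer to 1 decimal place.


Step 1: Fertilizer rate = target N / (N content / 100)
Step 2: Rate = 102 / (40 / 100)
Step 3: Rate = 102 / 0.4
Step 4: Rate = 255.0 kg/ha

255.0


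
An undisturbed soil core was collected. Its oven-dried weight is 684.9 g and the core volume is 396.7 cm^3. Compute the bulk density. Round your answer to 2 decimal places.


Step 1: Identify the formula: BD = dry mass / volume
Step 2: Substitute values: BD = 684.9 / 396.7
Step 3: BD = 1.73 g/cm^3

1.73


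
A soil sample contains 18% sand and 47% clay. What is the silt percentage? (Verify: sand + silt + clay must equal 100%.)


Step 1: sand + silt + clay = 100%
Step 2: silt = 100 - sand - clay
Step 3: silt = 100 - 18 - 47
Step 4: silt = 35%

35


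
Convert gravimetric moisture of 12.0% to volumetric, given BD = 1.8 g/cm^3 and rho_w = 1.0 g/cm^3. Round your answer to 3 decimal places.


Step 1: theta = (w / 100) * BD / rho_w
Step 2: theta = (12.0 / 100) * 1.8 / 1.0
Step 3: theta = 0.12 * 1.8
Step 4: theta = 0.216

0.216


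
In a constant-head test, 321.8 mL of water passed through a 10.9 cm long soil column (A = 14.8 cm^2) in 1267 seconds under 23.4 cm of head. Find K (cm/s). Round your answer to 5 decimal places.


Step 1: K = Q * L / (A * t * h)
Step 2: Numerator = 321.8 * 10.9 = 3507.62
Step 3: Denominator = 14.8 * 1267 * 23.4 = 438787.44
Step 4: K = 3507.62 / 438787.44 = 0.00799 cm/s

0.00799


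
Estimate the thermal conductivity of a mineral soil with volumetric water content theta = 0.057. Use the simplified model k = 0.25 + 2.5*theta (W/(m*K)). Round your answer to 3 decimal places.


Step 1: k = 0.25 + 2.5 * theta
Step 2: k = 0.25 + 2.5 * 0.057
Step 3: k = 0.25 + 0.143
Step 4: k = 0.393 W/(m*K)

0.393


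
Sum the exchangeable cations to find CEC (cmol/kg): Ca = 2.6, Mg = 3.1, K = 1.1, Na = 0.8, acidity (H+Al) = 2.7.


Step 1: CEC = Ca + Mg + K + Na + (H+Al)
Step 2: CEC = 2.6 + 3.1 + 1.1 + 0.8 + 2.7
Step 3: CEC = 10.3 cmol/kg

10.3


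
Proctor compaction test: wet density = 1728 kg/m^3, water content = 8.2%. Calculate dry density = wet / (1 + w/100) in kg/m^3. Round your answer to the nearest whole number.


Step 1: Dry density = wet density / (1 + w/100)
Step 2: Dry density = 1728 / (1 + 8.2/100)
Step 3: Dry density = 1728 / 1.082
Step 4: Dry density = 1597 kg/m^3

1597


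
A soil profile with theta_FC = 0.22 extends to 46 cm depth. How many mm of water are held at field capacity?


Step 1: Water (mm) = theta_FC * depth (cm) * 10
Step 2: Water = 0.22 * 46 * 10
Step 3: Water = 101.2 mm

101.2


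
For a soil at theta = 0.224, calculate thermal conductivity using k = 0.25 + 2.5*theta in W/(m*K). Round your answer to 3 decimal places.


Step 1: k = 0.25 + 2.5 * theta
Step 2: k = 0.25 + 2.5 * 0.224
Step 3: k = 0.25 + 0.56
Step 4: k = 0.81 W/(m*K)

0.81


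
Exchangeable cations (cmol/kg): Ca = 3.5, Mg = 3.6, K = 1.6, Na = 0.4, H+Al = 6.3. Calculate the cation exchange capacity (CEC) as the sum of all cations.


Step 1: CEC = Ca + Mg + K + Na + (H+Al)
Step 2: CEC = 3.5 + 3.6 + 1.6 + 0.4 + 6.3
Step 3: CEC = 15.4 cmol/kg

15.4


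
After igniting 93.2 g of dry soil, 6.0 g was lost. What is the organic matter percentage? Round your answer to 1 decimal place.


Step 1: OM% = 100 * LOI / sample mass
Step 2: OM = 100 * 6.0 / 93.2
Step 3: OM = 6.4%

6.4


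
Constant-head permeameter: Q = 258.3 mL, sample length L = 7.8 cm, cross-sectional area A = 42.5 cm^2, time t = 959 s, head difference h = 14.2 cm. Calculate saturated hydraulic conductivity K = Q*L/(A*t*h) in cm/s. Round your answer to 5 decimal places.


Step 1: K = Q * L / (A * t * h)
Step 2: Numerator = 258.3 * 7.8 = 2014.74
Step 3: Denominator = 42.5 * 959 * 14.2 = 578756.5
Step 4: K = 2014.74 / 578756.5 = 0.00348 cm/s

0.00348


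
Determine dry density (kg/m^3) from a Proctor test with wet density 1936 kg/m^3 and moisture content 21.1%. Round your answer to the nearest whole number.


Step 1: Dry density = wet density / (1 + w/100)
Step 2: Dry density = 1936 / (1 + 21.1/100)
Step 3: Dry density = 1936 / 1.211
Step 4: Dry density = 1599 kg/m^3

1599


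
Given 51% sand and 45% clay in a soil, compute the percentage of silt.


Step 1: sand + silt + clay = 100%
Step 2: silt = 100 - sand - clay
Step 3: silt = 100 - 51 - 45
Step 4: silt = 4%

4


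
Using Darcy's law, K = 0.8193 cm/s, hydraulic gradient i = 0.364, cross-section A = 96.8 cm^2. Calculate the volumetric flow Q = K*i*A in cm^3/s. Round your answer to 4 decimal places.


Step 1: Apply Darcy's law: Q = K * i * A
Step 2: Q = 0.8193 * 0.364 * 96.8
Step 3: Q = 28.8682 cm^3/s

28.8682


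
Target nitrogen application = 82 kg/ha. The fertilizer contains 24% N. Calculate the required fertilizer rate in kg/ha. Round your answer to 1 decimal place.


Step 1: Fertilizer rate = target N / (N content / 100)
Step 2: Rate = 82 / (24 / 100)
Step 3: Rate = 82 / 0.24
Step 4: Rate = 341.7 kg/ha

341.7


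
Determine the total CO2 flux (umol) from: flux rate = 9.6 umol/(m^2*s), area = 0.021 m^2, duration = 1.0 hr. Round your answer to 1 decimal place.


Step 1: Convert time to seconds: 1.0 hr * 3600 = 3600.0 s
Step 2: Total = flux * area * time_s
Step 3: Total = 9.6 * 0.021 * 3600.0
Step 4: Total = 725.8 umol

725.8


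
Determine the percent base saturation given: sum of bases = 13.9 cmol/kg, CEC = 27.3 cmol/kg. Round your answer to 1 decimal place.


Step 1: BS = 100 * (sum of bases) / CEC
Step 2: BS = 100 * 13.9 / 27.3
Step 3: BS = 50.9%

50.9


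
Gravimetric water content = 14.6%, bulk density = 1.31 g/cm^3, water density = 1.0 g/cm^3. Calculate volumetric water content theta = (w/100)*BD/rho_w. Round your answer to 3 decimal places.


Step 1: theta = (w / 100) * BD / rho_w
Step 2: theta = (14.6 / 100) * 1.31 / 1.0
Step 3: theta = 0.146 * 1.31
Step 4: theta = 0.191

0.191


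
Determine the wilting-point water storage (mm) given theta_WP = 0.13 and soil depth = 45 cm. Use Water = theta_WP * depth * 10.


Step 1: Water (mm) = theta_WP * depth * 10
Step 2: Water = 0.13 * 45 * 10
Step 3: Water = 58.5 mm

58.5


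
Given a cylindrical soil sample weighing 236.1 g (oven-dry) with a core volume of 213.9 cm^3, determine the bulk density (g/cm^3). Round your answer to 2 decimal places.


Step 1: Identify the formula: BD = dry mass / volume
Step 2: Substitute values: BD = 236.1 / 213.9
Step 3: BD = 1.1 g/cm^3

1.1


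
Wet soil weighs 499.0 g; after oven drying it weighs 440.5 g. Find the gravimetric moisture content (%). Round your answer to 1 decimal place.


Step 1: Water mass = wet - dry = 499.0 - 440.5 = 58.5 g
Step 2: w = 100 * water mass / dry mass
Step 3: w = 100 * 58.5 / 440.5 = 13.3%

13.3


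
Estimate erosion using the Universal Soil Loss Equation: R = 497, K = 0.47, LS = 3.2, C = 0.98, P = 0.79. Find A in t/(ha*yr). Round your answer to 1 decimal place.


Step 1: A = R * K * LS * C * P
Step 2: R * K = 497 * 0.47 = 233.59
Step 3: (R*K) * LS = 233.59 * 3.2 = 747.488
Step 4: * C * P = 747.488 * 0.98 * 0.79 = 578.7
Step 5: A = 578.7 t/(ha*yr)

578.7


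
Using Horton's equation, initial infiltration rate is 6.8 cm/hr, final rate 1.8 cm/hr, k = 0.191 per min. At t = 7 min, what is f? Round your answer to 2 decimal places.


Step 1: f = fc + (f0 - fc) * exp(-k * t)
Step 2: exp(-0.191 * 7) = 0.262632
Step 3: f = 1.8 + (6.8 - 1.8) * 0.262632
Step 4: f = 1.8 + 5.0 * 0.262632
Step 5: f = 3.11 cm/hr

3.11


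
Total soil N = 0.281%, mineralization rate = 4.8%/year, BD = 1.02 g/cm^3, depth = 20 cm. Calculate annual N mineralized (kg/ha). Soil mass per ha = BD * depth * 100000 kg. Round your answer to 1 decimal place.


Step 1: Soil mass per ha = BD * depth * 100000 = 1.02 * 20 * 100000 = 2040000 kg
Step 2: Total N pool = soil mass * N%/100 = 2040000 * 0.281/100 = 5732.4 kg/ha
Step 3: N mineralized = N pool * rate%/100 = 5732.4 * 4.8/100 = 275.2 kg/ha/yr

275.2


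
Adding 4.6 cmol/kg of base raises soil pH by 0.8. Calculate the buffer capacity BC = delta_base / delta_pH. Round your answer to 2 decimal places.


Step 1: BC = change in base / change in pH
Step 2: BC = 4.6 / 0.8
Step 3: BC = 5.75 cmol/(kg*pH unit)

5.75


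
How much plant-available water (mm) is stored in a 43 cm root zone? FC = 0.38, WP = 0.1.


Step 1: Available water = (FC - WP) * depth * 10
Step 2: AW = (0.38 - 0.1) * 43 * 10
Step 3: AW = 0.28 * 43 * 10
Step 4: AW = 120.4 mm

120.4


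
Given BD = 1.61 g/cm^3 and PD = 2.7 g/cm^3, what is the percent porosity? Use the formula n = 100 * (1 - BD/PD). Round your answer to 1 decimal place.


Step 1: Formula: n = 100 * (1 - BD / PD)
Step 2: n = 100 * (1 - 1.61 / 2.7)
Step 3: n = 100 * (1 - 0.5963)
Step 4: n = 40.4%

40.4


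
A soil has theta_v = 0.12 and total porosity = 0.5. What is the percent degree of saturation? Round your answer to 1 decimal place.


Step 1: S = 100 * theta_v / n
Step 2: S = 100 * 0.12 / 0.5
Step 3: S = 24.0%

24.0


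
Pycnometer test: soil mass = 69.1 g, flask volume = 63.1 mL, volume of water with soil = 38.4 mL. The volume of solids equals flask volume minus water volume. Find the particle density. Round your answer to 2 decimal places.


Step 1: Volume of solids = flask volume - water volume with soil
Step 2: V_solids = 63.1 - 38.4 = 24.7 mL
Step 3: Particle density = mass / V_solids = 69.1 / 24.7 = 2.8 g/cm^3

2.8


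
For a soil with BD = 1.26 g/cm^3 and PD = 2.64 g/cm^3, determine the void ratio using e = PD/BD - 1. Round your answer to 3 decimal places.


Step 1: e = PD / BD - 1
Step 2: e = 2.64 / 1.26 - 1
Step 3: e = 2.09524 - 1
Step 4: e = 1.095

1.095


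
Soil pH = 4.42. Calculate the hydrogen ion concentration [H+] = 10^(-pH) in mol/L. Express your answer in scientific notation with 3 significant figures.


Step 1: [H+] = 10^(-pH)
Step 2: [H+] = 10^(-4.42)
Step 3: [H+] = 3.80e-05 mol/L

3.80e-05


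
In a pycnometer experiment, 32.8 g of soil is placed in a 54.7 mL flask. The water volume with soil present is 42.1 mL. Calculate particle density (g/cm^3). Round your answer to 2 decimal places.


Step 1: Volume of solids = flask volume - water volume with soil
Step 2: V_solids = 54.7 - 42.1 = 12.6 mL
Step 3: Particle density = mass / V_solids = 32.8 / 12.6 = 2.6 g/cm^3

2.6


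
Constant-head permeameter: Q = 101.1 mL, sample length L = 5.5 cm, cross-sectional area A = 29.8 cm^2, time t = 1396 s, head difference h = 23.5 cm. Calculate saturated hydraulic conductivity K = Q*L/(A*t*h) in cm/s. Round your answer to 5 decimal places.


Step 1: K = Q * L / (A * t * h)
Step 2: Numerator = 101.1 * 5.5 = 556.05
Step 3: Denominator = 29.8 * 1396 * 23.5 = 977618.8
Step 4: K = 556.05 / 977618.8 = 0.00057 cm/s

0.00057
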